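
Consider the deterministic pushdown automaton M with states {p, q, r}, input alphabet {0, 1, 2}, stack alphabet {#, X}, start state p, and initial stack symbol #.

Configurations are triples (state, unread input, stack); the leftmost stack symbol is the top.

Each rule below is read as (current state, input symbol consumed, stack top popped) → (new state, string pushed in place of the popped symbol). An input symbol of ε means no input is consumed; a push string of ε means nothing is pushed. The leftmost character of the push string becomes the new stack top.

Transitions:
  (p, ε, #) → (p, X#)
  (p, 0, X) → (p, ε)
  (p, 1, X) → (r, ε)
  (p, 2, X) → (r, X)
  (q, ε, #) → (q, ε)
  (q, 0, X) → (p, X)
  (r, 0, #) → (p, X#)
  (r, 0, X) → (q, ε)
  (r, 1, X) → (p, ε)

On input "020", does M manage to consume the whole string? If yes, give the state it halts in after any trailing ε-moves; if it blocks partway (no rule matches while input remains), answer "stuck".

q

(p, 020, #)
  ε-move, top #: go to p, push X# → (p, 020, X#)
  read 0, top X: go to p, push ε → (p, 20, #)
  ε-move, top #: go to p, push X# → (p, 20, X#)
  read 2, top X: go to r, push X → (r, 0, X#)
  read 0, top X: go to q, push ε → (q, ε, #)
  ε-move, top #: go to q, push ε → (q, ε, ε)
All input consumed; M is in state q.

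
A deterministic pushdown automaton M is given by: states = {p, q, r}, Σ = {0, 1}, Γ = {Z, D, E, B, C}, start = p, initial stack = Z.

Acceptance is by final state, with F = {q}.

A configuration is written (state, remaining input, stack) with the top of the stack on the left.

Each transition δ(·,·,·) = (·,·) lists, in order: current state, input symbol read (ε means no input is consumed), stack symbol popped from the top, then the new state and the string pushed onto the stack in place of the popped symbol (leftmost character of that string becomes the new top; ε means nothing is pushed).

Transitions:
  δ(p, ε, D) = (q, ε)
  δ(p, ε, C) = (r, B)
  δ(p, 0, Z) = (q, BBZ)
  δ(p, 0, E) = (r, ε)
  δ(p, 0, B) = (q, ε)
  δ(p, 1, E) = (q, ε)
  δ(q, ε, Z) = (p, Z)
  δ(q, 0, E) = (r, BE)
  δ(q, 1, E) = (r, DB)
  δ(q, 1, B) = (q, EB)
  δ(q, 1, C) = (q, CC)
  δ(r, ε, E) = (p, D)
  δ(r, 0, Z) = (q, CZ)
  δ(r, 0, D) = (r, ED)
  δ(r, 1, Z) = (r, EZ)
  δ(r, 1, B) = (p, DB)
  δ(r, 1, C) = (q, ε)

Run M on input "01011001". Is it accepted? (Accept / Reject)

Reject

(p, 01011001, Z)
  read 0, top Z: go to q, push BBZ → (q, 1011001, BBZ)
  read 1, top B: go to q, push EB → (q, 011001, EBBZ)
  read 0, top E: go to r, push BE → (r, 11001, BEBBZ)
  read 1, top B: go to p, push DB → (p, 1001, DBEBBZ)
  ε-move, top D: go to q, push ε → (q, 1001, BEBBZ)
  read 1, top B: go to q, push EB → (q, 001, EBEBBZ)
  read 0, top E: go to r, push BE → (r, 01, BEBEBBZ)
No transition applies at (r, 01, BEBEBBZ); input not fully consumed.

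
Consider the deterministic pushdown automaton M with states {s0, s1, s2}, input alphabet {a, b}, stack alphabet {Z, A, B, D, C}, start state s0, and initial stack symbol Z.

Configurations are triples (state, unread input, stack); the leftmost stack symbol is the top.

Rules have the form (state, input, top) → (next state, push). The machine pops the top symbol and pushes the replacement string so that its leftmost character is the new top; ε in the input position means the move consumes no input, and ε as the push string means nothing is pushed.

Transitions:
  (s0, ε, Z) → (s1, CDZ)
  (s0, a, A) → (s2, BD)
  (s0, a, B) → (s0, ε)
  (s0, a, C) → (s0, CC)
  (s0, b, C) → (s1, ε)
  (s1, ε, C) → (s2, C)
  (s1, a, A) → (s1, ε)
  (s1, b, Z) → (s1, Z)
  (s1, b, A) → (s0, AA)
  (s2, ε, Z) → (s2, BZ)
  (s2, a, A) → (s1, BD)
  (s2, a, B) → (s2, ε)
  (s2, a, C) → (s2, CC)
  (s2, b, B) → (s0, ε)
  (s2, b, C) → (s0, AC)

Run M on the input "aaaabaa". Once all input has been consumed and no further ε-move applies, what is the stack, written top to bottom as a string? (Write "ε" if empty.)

(s0, aaaabaa, Z)
  ε-move, top Z: go to s1, push CDZ → (s1, aaaabaa, CDZ)
  ε-move, top C: go to s2, push C → (s2, aaaabaa, CDZ)
  read a, top C: go to s2, push CC → (s2, aaabaa, CCDZ)
  read a, top C: go to s2, push CC → (s2, aabaa, CCCDZ)
  read a, top C: go to s2, push CC → (s2, abaa, CCCCDZ)
  read a, top C: go to s2, push CC → (s2, baa, CCCCCDZ)
  read b, top C: go to s0, push AC → (s0, aa, ACCCCCDZ)
  read a, top A: go to s2, push BD → (s2, a, BDCCCCCDZ)
  read a, top B: go to s2, push ε → (s2, ε, DCCCCCDZ)
All input consumed in state s2 with stack DCCCCCDZ.

DCCCCCDZ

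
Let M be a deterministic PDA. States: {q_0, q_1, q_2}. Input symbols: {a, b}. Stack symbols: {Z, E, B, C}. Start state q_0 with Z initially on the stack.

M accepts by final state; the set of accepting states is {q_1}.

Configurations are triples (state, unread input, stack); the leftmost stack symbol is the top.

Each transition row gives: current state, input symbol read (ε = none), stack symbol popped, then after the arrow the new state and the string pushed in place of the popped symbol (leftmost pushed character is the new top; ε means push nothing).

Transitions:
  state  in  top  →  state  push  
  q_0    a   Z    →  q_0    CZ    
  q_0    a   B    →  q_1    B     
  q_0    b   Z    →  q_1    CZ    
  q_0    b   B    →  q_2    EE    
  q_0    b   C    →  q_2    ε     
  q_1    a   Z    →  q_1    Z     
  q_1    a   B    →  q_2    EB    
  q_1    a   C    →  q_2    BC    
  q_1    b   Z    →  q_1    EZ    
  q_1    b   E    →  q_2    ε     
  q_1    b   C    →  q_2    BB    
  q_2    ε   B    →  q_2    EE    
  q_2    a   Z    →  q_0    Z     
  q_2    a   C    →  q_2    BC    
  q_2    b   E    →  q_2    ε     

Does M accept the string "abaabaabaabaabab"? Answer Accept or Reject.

Accept

(q_0, abaabaabaabaabab, Z)
  read a, top Z: go to q_0, push CZ → (q_0, baabaabaabaabab, CZ)
  read b, top C: go to q_2, push ε → (q_2, aabaabaabaabab, Z)
  read a, top Z: go to q_0, push Z → (q_0, abaabaabaabab, Z)
  read a, top Z: go to q_0, push CZ → (q_0, baabaabaabab, CZ)
  read b, top C: go to q_2, push ε → (q_2, aabaabaabab, Z)
  read a, top Z: go to q_0, push Z → (q_0, abaabaabab, Z)
  read a, top Z: go to q_0, push CZ → (q_0, baabaabab, CZ)
  read b, top C: go to q_2, push ε → (q_2, aabaabab, Z)
  read a, top Z: go to q_0, push Z → (q_0, abaabab, Z)
  read a, top Z: go to q_0, push CZ → (q_0, baabab, CZ)
  read b, top C: go to q_2, push ε → (q_2, aabab, Z)
  read a, top Z: go to q_0, push Z → (q_0, abab, Z)
  read a, top Z: go to q_0, push CZ → (q_0, bab, CZ)
  read b, top C: go to q_2, push ε → (q_2, ab, Z)
  read a, top Z: go to q_0, push Z → (q_0, b, Z)
  read b, top Z: go to q_1, push CZ → (q_1, ε, CZ)
All input consumed; state q_1 ∈ F.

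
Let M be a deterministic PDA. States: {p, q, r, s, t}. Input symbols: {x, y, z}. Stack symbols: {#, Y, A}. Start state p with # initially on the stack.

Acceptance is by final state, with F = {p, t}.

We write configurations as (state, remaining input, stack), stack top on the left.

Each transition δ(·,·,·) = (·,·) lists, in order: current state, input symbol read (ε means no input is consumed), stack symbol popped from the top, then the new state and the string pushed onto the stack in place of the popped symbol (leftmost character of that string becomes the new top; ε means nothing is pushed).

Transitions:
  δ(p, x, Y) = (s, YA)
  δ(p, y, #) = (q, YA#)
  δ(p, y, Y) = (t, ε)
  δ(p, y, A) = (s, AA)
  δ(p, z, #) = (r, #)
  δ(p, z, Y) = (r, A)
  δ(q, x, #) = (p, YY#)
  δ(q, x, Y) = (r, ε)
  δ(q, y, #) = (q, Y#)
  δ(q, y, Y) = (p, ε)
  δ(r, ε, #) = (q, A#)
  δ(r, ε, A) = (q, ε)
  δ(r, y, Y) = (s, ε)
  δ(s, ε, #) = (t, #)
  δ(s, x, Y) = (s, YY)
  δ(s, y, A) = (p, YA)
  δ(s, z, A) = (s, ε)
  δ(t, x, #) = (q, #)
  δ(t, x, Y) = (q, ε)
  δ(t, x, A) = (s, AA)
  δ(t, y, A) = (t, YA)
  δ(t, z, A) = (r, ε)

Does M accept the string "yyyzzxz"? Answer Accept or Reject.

Reject

(p, yyyzzxz, #)
  read y, top #: go to q, push YA# → (q, yyzzxz, YA#)
  read y, top Y: go to p, push ε → (p, yzzxz, A#)
  read y, top A: go to s, push AA → (s, zzxz, AA#)
  read z, top A: go to s, push ε → (s, zxz, A#)
  read z, top A: go to s, push ε → (s, xz, #)
  ε-move, top #: go to t, push # → (t, xz, #)
  read x, top #: go to q, push # → (q, z, #)
No transition applies at (q, z, #); input not fully consumed.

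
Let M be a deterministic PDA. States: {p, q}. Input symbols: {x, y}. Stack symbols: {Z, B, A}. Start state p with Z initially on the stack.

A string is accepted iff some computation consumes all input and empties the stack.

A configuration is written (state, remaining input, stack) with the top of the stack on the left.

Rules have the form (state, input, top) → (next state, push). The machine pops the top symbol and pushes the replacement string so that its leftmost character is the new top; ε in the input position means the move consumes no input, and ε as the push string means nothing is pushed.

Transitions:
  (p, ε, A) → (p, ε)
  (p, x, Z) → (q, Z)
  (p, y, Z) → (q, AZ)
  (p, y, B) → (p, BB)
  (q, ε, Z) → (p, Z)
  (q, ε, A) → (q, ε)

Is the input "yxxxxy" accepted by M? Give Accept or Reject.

(p, yxxxxy, Z)
  read y, top Z: go to q, push AZ → (q, xxxxy, AZ)
  ε-move, top A: go to q, push ε → (q, xxxxy, Z)
  ε-move, top Z: go to p, push Z → (p, xxxxy, Z)
  read x, top Z: go to q, push Z → (q, xxxy, Z)
  ε-move, top Z: go to p, push Z → (p, xxxy, Z)
  read x, top Z: go to q, push Z → (q, xxy, Z)
  ε-move, top Z: go to p, push Z → (p, xxy, Z)
  read x, top Z: go to q, push Z → (q, xy, Z)
  ε-move, top Z: go to p, push Z → (p, xy, Z)
  read x, top Z: go to q, push Z → (q, y, Z)
  ε-move, top Z: go to p, push Z → (p, y, Z)
  read y, top Z: go to q, push AZ → (q, ε, AZ)
  ε-move, top A: go to q, push ε → (q, ε, Z)
  ε-move, top Z: go to p, push Z → (p, ε, Z)
All input consumed; stack is Z, not empty, and no further ε-move applies.

Reject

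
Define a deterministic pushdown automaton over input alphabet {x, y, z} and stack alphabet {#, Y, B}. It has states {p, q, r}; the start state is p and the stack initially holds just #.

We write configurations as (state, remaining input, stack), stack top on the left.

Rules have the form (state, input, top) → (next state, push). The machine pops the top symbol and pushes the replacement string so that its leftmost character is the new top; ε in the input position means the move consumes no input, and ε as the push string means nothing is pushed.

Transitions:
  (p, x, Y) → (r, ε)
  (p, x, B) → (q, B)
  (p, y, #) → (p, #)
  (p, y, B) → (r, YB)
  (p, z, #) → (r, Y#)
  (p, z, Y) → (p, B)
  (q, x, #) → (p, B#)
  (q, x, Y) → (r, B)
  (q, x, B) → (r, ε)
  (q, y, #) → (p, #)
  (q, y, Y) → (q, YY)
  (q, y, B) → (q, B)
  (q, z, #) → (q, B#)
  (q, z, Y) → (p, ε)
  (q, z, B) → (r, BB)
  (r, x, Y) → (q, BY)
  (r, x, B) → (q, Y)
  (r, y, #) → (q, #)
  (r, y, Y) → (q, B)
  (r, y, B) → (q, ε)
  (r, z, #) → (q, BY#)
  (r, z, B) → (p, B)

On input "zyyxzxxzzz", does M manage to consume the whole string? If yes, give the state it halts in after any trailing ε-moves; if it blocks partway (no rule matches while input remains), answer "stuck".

(p, zyyxzxxzzz, #)
  read z, top #: go to r, push Y# → (r, yyxzxxzzz, Y#)
  read y, top Y: go to q, push B → (q, yxzxxzzz, B#)
  read y, top B: go to q, push B → (q, xzxxzzz, B#)
  read x, top B: go to r, push ε → (r, zxxzzz, #)
  read z, top #: go to q, push BY# → (q, xxzzz, BY#)
  read x, top B: go to r, push ε → (r, xzzz, Y#)
  read x, top Y: go to q, push BY → (q, zzz, BY#)
  read z, top B: go to r, push BB → (r, zz, BBY#)
  read z, top B: go to p, push B → (p, z, BBY#)
No transition for (p, z, top B); M blocks with input z remaining.

stuck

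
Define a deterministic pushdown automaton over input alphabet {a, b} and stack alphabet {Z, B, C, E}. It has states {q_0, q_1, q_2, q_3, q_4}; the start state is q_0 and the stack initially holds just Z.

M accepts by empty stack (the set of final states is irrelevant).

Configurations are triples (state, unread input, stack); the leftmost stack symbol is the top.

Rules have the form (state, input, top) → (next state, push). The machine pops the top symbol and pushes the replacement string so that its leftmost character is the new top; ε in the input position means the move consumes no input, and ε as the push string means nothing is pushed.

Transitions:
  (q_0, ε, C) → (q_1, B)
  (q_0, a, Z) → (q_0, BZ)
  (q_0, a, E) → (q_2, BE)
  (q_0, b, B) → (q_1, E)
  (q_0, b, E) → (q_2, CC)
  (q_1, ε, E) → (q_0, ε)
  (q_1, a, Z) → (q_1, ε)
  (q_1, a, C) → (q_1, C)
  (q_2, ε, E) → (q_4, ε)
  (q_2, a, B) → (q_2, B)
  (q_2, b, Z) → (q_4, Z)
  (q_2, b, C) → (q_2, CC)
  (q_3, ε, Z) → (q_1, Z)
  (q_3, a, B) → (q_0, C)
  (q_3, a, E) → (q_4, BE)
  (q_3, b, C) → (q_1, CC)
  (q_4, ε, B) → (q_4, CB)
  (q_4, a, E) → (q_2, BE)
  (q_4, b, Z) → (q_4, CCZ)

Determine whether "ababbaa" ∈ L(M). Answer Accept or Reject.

Reject

(q_0, ababbaa, Z) ⊢ (q_0, babbaa, BZ) ⊢ (q_1, abbaa, EZ) ⊢ (q_0, abbaa, Z) ⊢ (q_0, bbaa, BZ) ⊢ (q_1, baa, EZ) ⊢ (q_0, baa, Z)
No transition applies at (q_0, baa, Z); input not fully consumed.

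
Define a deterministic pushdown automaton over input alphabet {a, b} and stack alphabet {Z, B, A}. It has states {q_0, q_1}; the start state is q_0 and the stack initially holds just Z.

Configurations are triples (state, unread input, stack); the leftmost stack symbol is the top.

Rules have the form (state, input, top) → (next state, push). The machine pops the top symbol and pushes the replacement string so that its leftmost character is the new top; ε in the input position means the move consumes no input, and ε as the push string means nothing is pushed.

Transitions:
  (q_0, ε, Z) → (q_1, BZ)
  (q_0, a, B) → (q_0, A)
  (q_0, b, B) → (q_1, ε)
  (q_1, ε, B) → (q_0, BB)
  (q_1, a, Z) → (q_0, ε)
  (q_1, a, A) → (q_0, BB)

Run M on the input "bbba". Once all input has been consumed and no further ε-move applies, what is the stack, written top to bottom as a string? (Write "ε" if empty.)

ABZ

(q_0, bbba, Z) ⊢ (q_1, bbba, BZ) ⊢ (q_0, bbba, BBZ) ⊢ (q_1, bba, BZ) ⊢ (q_0, bba, BBZ) ⊢ (q_1, ba, BZ) ⊢ (q_0, ba, BBZ) ⊢ (q_1, a, BZ) ⊢ (q_0, a, BBZ) ⊢ (q_0, ε, ABZ)
All input consumed in state q_0 with stack ABZ.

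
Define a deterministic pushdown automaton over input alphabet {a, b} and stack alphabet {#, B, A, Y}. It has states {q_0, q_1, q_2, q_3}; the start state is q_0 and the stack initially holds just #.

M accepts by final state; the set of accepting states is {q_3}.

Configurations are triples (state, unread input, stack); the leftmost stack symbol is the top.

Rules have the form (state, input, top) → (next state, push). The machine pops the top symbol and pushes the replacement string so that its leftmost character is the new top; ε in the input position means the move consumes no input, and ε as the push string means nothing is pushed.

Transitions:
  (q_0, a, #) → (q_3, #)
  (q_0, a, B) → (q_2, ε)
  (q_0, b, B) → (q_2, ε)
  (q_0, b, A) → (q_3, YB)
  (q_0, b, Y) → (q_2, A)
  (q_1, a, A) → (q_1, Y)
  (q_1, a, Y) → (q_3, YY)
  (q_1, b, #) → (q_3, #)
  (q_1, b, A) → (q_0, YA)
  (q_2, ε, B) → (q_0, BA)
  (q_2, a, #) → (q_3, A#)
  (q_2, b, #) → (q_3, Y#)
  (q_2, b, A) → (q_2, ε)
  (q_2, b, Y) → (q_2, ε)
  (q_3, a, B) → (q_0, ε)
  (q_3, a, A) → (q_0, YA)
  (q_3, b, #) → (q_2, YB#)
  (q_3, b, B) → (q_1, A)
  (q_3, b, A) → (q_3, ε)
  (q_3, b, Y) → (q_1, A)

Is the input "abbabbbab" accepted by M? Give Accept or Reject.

(q_0, abbabbbab, #)
  read a, top #: go to q_3, push # → (q_3, bbabbbab, #)
  read b, top #: go to q_2, push YB# → (q_2, babbbab, YB#)
  read b, top Y: go to q_2, push ε → (q_2, abbbab, B#)
  ε-move, top B: go to q_0, push BA → (q_0, abbbab, BA#)
  read a, top B: go to q_2, push ε → (q_2, bbbab, A#)
  read b, top A: go to q_2, push ε → (q_2, bbab, #)
  read b, top #: go to q_3, push Y# → (q_3, bab, Y#)
  read b, top Y: go to q_1, push A → (q_1, ab, A#)
  read a, top A: go to q_1, push Y → (q_1, b, Y#)
No transition applies at (q_1, b, Y#); input not fully consumed.

Reject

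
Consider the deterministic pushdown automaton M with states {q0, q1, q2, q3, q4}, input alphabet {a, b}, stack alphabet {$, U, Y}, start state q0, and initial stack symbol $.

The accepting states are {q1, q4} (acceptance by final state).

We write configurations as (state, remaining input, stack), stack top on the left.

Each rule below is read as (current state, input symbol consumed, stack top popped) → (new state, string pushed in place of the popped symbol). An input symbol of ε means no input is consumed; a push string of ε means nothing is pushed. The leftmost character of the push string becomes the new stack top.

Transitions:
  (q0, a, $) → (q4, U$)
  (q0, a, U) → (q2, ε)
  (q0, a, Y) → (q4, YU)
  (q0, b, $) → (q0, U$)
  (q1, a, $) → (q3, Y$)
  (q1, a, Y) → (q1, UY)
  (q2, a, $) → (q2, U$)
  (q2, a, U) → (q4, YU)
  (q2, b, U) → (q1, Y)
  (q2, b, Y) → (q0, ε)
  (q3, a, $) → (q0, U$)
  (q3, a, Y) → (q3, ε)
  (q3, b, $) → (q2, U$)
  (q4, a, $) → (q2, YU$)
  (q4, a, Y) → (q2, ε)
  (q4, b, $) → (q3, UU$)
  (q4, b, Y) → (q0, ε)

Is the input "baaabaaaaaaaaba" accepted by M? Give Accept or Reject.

(q0, baaabaaaaaaaaba, $)
  read b, top $: go to q0, push U$ → (q0, aaabaaaaaaaaba, U$)
  read a, top U: go to q2, push ε → (q2, aabaaaaaaaaba, $)
  read a, top $: go to q2, push U$ → (q2, abaaaaaaaaba, U$)
  read a, top U: go to q4, push YU → (q4, baaaaaaaaba, YU$)
  read b, top Y: go to q0, push ε → (q0, aaaaaaaaba, U$)
  read a, top U: go to q2, push ε → (q2, aaaaaaaba, $)
  read a, top $: go to q2, push U$ → (q2, aaaaaaba, U$)
  read a, top U: go to q4, push YU → (q4, aaaaaba, YU$)
  read a, top Y: go to q2, push ε → (q2, aaaaba, U$)
  read a, top U: go to q4, push YU → (q4, aaaba, YU$)
  read a, top Y: go to q2, push ε → (q2, aaba, U$)
  read a, top U: go to q4, push YU → (q4, aba, YU$)
  read a, top Y: go to q2, push ε → (q2, ba, U$)
  read b, top U: go to q1, push Y → (q1, a, Y$)
  read a, top Y: go to q1, push UY → (q1, ε, UY$)
All input consumed; state q1 ∈ F.

Accept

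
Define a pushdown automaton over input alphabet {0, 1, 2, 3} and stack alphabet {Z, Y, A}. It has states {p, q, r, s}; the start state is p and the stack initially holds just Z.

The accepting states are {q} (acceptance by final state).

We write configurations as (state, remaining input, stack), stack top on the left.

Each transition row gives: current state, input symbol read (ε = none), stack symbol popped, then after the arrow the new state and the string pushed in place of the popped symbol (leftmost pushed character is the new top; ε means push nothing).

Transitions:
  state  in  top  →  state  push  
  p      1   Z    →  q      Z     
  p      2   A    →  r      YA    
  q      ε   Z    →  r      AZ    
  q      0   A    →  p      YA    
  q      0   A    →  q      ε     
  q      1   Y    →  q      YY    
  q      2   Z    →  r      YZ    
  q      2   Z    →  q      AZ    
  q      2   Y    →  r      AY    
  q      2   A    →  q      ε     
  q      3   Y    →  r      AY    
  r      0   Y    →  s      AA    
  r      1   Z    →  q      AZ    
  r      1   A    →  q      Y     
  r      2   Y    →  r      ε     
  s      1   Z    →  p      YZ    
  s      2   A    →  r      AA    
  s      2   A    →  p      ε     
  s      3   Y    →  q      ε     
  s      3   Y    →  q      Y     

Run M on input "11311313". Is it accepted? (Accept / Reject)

No computation consumes all input and reaches a final state.

Reject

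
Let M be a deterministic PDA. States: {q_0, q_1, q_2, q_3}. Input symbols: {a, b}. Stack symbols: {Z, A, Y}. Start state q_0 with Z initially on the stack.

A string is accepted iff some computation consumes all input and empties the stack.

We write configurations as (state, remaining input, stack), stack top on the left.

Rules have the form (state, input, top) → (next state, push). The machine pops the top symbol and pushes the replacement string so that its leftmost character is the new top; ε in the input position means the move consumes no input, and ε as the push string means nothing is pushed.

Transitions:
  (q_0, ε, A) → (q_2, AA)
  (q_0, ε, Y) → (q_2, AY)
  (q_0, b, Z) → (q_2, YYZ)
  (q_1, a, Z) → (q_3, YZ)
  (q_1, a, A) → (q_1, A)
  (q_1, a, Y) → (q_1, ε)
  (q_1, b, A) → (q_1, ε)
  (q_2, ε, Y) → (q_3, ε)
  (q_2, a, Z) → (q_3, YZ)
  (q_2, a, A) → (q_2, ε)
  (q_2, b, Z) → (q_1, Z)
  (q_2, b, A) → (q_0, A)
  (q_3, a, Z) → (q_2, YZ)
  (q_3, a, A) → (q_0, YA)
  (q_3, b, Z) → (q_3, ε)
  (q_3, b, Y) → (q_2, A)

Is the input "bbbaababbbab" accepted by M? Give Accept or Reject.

Reject

(q_0, bbbaababbbab, Z)
  read b, top Z: go to q_2, push YYZ → (q_2, bbaababbbab, YYZ)
  ε-move, top Y: go to q_3, push ε → (q_3, bbaababbbab, YZ)
  read b, top Y: go to q_2, push A → (q_2, baababbbab, AZ)
  read b, top A: go to q_0, push A → (q_0, aababbbab, AZ)
  ε-move, top A: go to q_2, push AA → (q_2, aababbbab, AAZ)
  read a, top A: go to q_2, push ε → (q_2, ababbbab, AZ)
  read a, top A: go to q_2, push ε → (q_2, babbbab, Z)
  read b, top Z: go to q_1, push Z → (q_1, abbbab, Z)
  read a, top Z: go to q_3, push YZ → (q_3, bbbab, YZ)
  read b, top Y: go to q_2, push A → (q_2, bbab, AZ)
  read b, top A: go to q_0, push A → (q_0, bab, AZ)
  ε-move, top A: go to q_2, push AA → (q_2, bab, AAZ)
  read b, top A: go to q_0, push A → (q_0, ab, AAZ)
  ε-move, top A: go to q_2, push AA → (q_2, ab, AAAZ)
  read a, top A: go to q_2, push ε → (q_2, b, AAZ)
  read b, top A: go to q_0, push A → (q_0, ε, AAZ)
  ε-move, top A: go to q_2, push AA → (q_2, ε, AAAZ)
All input consumed; stack is AAAZ, not empty, and no further ε-move applies.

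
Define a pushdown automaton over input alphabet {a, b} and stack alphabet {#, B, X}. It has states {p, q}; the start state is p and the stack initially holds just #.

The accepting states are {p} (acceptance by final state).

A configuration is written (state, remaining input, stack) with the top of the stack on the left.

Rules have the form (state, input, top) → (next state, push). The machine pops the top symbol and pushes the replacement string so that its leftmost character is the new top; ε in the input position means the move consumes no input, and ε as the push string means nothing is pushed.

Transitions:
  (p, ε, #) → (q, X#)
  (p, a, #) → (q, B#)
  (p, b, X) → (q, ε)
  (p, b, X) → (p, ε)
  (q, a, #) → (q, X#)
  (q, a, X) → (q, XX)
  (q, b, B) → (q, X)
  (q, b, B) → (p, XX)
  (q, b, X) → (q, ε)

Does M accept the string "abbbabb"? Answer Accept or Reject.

Accept

One accepting computation: (p, abbbabb, #) ⊢ (q, bbbabb, B#) ⊢ (p, bbabb, XX#) ⊢ (p, babb, X#) ⊢ (p, abb, #) ⊢ (q, bb, B#) ⊢ (p, b, XX#) ⊢ (p, ε, X#)
All input consumed and state p ∈ F.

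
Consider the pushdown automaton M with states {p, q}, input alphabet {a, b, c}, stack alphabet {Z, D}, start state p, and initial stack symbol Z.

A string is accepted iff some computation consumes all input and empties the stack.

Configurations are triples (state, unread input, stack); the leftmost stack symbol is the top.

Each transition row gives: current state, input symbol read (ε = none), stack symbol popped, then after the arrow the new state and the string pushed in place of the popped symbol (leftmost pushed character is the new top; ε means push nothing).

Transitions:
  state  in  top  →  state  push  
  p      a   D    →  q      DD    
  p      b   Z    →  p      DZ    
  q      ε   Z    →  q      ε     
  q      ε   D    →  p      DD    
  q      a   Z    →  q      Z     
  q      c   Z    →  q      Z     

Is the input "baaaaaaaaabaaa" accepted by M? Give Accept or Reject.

Reject

No computation consumes all input and empties the stack.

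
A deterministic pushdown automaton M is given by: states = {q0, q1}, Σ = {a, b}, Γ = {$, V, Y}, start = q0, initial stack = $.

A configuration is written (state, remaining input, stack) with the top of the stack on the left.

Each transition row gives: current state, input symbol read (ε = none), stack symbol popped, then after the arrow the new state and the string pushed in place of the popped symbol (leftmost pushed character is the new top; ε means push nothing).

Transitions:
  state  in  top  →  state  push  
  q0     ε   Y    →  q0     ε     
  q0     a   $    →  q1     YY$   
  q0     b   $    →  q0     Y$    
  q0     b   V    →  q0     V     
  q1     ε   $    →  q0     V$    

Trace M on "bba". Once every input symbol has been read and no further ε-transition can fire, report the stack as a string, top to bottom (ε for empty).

(q0, bba, $)
  read b, top $: go to q0, push Y$ → (q0, ba, Y$)
  ε-move, top Y: go to q0, push ε → (q0, ba, $)
  read b, top $: go to q0, push Y$ → (q0, a, Y$)
  ε-move, top Y: go to q0, push ε → (q0, a, $)
  read a, top $: go to q1, push YY$ → (q1, ε, YY$)
All input consumed in state q1 with stack YY$.

YY$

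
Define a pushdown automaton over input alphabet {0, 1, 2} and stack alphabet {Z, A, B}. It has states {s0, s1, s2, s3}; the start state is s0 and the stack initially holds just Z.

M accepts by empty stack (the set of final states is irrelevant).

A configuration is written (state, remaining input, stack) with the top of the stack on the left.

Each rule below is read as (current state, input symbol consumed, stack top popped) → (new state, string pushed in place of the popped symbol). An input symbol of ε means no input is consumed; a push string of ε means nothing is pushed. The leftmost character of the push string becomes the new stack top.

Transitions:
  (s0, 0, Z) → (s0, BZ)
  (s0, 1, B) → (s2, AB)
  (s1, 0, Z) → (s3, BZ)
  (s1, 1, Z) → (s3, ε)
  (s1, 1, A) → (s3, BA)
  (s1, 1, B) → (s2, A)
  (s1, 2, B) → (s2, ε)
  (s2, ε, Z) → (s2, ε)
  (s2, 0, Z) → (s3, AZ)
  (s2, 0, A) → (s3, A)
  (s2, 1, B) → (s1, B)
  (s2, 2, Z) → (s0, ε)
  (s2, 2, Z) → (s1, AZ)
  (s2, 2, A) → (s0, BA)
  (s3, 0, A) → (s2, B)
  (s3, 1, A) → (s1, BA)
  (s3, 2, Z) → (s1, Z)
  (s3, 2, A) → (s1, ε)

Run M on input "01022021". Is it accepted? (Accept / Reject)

Accept

One accepting computation: (s0, 01022021, Z) ⊢ (s0, 1022021, BZ) ⊢ (s2, 022021, ABZ) ⊢ (s3, 22021, ABZ) ⊢ (s1, 2021, BZ) ⊢ (s2, 021, Z) ⊢ (s3, 21, AZ) ⊢ (s1, 1, Z) ⊢ (s3, ε, ε)
All input consumed and the stack is empty.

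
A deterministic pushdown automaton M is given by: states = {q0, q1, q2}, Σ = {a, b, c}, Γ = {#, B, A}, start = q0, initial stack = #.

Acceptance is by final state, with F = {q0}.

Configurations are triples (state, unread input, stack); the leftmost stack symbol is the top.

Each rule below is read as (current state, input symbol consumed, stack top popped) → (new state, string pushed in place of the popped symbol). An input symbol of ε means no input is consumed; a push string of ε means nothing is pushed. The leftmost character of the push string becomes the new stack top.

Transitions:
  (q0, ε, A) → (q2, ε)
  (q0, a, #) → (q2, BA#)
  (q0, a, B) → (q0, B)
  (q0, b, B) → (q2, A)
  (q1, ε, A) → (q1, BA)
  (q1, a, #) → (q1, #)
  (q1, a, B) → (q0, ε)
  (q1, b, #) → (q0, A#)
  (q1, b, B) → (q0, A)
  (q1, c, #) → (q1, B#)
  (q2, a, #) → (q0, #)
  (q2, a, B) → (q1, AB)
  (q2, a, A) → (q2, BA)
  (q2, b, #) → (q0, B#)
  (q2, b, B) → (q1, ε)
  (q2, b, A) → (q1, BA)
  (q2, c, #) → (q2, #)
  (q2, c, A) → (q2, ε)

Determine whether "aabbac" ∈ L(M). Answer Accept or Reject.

Reject

(q0, aabbac, #)
  read a, top #: go to q2, push BA# → (q2, abbac, BA#)
  read a, top B: go to q1, push AB → (q1, bbac, ABA#)
  ε-move, top A: go to q1, push BA → (q1, bbac, BABA#)
  read b, top B: go to q0, push A → (q0, bac, AABA#)
  ε-move, top A: go to q2, push ε → (q2, bac, ABA#)
  read b, top A: go to q1, push BA → (q1, ac, BABA#)
  read a, top B: go to q0, push ε → (q0, c, ABA#)
  ε-move, top A: go to q2, push ε → (q2, c, BA#)
No transition applies at (q2, c, BA#); input not fully consumed.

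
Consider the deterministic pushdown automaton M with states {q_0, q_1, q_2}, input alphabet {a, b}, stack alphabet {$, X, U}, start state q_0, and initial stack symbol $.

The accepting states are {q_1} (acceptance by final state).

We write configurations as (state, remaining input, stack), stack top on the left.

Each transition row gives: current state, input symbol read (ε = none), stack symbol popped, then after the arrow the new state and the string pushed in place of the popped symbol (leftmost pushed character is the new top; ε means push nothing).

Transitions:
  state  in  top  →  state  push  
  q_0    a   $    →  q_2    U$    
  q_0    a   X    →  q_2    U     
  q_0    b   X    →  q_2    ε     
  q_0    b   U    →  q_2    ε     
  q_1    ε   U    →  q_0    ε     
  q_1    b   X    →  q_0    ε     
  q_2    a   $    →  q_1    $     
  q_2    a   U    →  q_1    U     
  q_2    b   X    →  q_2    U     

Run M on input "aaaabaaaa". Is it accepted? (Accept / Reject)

Reject

(q_0, aaaabaaaa, $)
  read a, top $: go to q_2, push U$ → (q_2, aaabaaaa, U$)
  read a, top U: go to q_1, push U → (q_1, aabaaaa, U$)
  ε-move, top U: go to q_0, push ε → (q_0, aabaaaa, $)
  read a, top $: go to q_2, push U$ → (q_2, abaaaa, U$)
  read a, top U: go to q_1, push U → (q_1, baaaa, U$)
  ε-move, top U: go to q_0, push ε → (q_0, baaaa, $)
No transition applies at (q_0, baaaa, $); input not fully consumed.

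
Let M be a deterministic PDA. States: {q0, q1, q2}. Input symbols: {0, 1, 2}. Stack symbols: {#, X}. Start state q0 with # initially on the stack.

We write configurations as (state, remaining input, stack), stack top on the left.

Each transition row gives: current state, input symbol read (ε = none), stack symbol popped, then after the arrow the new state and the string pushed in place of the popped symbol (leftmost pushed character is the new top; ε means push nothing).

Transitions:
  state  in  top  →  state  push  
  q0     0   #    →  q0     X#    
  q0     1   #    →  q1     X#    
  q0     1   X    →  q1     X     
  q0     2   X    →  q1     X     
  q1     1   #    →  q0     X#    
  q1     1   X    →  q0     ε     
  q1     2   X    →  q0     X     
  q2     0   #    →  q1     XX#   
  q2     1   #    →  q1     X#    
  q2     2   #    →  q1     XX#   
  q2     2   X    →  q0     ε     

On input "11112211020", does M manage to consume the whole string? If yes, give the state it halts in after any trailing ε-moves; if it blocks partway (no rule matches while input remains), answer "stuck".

(q0, 11112211020, #) ⊢ (q1, 1112211020, X#) ⊢ (q0, 112211020, #) ⊢ (q1, 12211020, X#) ⊢ (q0, 2211020, #)
No transition for (q0, 2, top #); M blocks with input 2211020 remaining.

stuck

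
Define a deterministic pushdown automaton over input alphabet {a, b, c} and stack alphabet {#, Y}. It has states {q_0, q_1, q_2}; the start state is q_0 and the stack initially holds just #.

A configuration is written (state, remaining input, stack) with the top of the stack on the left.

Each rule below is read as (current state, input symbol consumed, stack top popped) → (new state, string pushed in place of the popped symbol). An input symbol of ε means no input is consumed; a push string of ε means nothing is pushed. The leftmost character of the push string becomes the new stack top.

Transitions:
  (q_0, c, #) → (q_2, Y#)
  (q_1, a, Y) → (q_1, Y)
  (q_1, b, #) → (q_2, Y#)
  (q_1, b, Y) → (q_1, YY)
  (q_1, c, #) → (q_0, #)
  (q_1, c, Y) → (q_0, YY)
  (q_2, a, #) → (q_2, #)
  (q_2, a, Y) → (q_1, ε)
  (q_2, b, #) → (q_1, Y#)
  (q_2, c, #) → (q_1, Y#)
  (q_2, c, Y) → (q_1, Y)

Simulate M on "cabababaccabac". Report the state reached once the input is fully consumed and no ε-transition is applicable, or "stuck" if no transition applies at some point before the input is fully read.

(q_0, cabababaccabac, #)
  read c, top #: go to q_2, push Y# → (q_2, abababaccabac, Y#)
  read a, top Y: go to q_1, push ε → (q_1, bababaccabac, #)
  read b, top #: go to q_2, push Y# → (q_2, ababaccabac, Y#)
  read a, top Y: go to q_1, push ε → (q_1, babaccabac, #)
  read b, top #: go to q_2, push Y# → (q_2, abaccabac, Y#)
  read a, top Y: go to q_1, push ε → (q_1, baccabac, #)
  read b, top #: go to q_2, push Y# → (q_2, accabac, Y#)
  read a, top Y: go to q_1, push ε → (q_1, ccabac, #)
  read c, top #: go to q_0, push # → (q_0, cabac, #)
  read c, top #: go to q_2, push Y# → (q_2, abac, Y#)
  read a, top Y: go to q_1, push ε → (q_1, bac, #)
  read b, top #: go to q_2, push Y# → (q_2, ac, Y#)
  read a, top Y: go to q_1, push ε → (q_1, c, #)
  read c, top #: go to q_0, push # → (q_0, ε, #)
All input consumed; M is in state q_0.

q_0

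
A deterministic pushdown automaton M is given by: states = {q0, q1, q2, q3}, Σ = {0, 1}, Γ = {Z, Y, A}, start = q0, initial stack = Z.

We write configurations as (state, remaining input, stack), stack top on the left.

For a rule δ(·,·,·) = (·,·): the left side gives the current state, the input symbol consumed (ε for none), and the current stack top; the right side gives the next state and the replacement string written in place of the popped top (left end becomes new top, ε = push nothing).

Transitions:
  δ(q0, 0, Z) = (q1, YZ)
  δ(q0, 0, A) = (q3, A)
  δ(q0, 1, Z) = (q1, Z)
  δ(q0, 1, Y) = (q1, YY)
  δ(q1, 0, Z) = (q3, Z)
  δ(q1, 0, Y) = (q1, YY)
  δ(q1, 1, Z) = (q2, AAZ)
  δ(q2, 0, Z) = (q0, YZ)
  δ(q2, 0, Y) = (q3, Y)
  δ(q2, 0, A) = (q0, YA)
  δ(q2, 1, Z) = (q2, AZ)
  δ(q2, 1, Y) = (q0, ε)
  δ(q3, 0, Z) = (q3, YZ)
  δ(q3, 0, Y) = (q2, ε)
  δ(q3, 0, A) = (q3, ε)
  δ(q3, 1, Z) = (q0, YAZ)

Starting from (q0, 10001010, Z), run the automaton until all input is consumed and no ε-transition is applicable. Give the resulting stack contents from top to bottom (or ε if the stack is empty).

(q0, 10001010, Z)
  read 1, top Z: go to q1, push Z → (q1, 0001010, Z)
  read 0, top Z: go to q3, push Z → (q3, 001010, Z)
  read 0, top Z: go to q3, push YZ → (q3, 01010, YZ)
  read 0, top Y: go to q2, push ε → (q2, 1010, Z)
  read 1, top Z: go to q2, push AZ → (q2, 010, AZ)
  read 0, top A: go to q0, push YA → (q0, 10, YAZ)
  read 1, top Y: go to q1, push YY → (q1, 0, YYAZ)
  read 0, top Y: go to q1, push YY → (q1, ε, YYYAZ)
All input consumed in state q1 with stack YYYAZ.

YYYAZ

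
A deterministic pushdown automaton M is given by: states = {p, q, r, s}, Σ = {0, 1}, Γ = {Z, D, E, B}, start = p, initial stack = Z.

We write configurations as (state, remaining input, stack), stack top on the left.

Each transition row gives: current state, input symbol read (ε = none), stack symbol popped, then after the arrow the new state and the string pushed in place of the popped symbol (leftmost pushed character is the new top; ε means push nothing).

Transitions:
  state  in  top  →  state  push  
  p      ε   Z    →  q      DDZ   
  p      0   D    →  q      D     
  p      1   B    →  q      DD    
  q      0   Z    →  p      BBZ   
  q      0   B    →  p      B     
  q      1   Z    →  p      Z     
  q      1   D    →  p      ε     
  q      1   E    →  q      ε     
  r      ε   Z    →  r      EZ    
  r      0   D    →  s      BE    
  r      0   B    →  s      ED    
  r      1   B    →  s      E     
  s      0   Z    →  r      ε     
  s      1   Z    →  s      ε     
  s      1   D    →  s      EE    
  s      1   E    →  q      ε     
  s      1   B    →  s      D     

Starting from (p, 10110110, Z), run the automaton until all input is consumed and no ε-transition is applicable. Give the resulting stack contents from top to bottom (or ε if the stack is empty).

(p, 10110110, Z)
  ε-move, top Z: go to q, push DDZ → (q, 10110110, DDZ)
  read 1, top D: go to p, push ε → (p, 0110110, DZ)
  read 0, top D: go to q, push D → (q, 110110, DZ)
  read 1, top D: go to p, push ε → (p, 10110, Z)
  ε-move, top Z: go to q, push DDZ → (q, 10110, DDZ)
  read 1, top D: go to p, push ε → (p, 0110, DZ)
  read 0, top D: go to q, push D → (q, 110, DZ)
  read 1, top D: go to p, push ε → (p, 10, Z)
  ε-move, top Z: go to q, push DDZ → (q, 10, DDZ)
  read 1, top D: go to p, push ε → (p, 0, DZ)
  read 0, top D: go to q, push D → (q, ε, DZ)
All input consumed in state q with stack DZ.

DZ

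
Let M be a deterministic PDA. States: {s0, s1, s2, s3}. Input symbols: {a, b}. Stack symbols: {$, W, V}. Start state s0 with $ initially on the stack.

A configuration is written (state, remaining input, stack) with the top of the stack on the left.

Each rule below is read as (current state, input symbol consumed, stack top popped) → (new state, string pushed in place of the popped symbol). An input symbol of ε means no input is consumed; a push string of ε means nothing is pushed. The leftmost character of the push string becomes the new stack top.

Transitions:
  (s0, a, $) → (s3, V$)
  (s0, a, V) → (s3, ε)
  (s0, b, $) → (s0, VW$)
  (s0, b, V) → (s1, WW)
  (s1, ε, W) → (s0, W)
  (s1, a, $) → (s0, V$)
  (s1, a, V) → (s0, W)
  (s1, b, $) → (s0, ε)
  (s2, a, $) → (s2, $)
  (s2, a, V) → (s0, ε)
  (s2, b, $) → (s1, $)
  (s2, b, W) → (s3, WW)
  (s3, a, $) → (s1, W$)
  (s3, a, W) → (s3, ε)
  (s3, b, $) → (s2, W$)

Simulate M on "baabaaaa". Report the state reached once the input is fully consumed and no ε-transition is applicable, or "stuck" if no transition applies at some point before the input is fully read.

stuck

(s0, baabaaaa, $) ⊢ (s0, aabaaaa, VW$) ⊢ (s3, abaaaa, W$) ⊢ (s3, baaaa, $) ⊢ (s2, aaaa, W$)
No transition for (s2, a, top W); M blocks with input aaaa remaining.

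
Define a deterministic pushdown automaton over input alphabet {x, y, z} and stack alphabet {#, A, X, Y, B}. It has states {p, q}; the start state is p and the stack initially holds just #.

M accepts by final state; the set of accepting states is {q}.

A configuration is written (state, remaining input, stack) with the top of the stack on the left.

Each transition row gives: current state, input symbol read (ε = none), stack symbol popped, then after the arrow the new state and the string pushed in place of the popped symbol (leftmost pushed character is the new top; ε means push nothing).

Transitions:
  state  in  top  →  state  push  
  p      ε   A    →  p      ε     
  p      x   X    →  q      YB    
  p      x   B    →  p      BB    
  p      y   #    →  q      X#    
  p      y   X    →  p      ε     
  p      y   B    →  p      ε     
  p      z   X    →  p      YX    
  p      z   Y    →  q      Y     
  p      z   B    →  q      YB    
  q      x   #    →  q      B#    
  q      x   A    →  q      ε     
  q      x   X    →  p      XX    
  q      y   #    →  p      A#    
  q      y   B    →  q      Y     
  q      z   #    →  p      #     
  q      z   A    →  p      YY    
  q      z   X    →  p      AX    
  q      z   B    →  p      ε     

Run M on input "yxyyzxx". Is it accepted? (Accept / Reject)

Reject

(p, yxyyzxx, #)
  read y, top #: go to q, push X# → (q, xyyzxx, X#)
  read x, top X: go to p, push XX → (p, yyzxx, XX#)
  read y, top X: go to p, push ε → (p, yzxx, X#)
  read y, top X: go to p, push ε → (p, zxx, #)
No transition applies at (p, zxx, #); input not fully consumed.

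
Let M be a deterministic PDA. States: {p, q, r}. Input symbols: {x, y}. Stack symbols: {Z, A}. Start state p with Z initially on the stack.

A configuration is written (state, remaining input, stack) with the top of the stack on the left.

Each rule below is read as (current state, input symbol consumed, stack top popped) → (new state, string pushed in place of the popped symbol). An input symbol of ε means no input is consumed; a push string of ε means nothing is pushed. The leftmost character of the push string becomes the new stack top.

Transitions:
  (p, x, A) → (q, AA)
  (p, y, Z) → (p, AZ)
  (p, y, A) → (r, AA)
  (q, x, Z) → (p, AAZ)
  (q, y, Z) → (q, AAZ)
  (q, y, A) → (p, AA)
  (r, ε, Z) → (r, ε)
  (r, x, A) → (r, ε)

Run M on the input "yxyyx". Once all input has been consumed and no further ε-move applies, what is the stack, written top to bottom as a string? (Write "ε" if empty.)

AAAZ

(p, yxyyx, Z) ⊢ (p, xyyx, AZ) ⊢ (q, yyx, AAZ) ⊢ (p, yx, AAAZ) ⊢ (r, x, AAAAZ) ⊢ (r, ε, AAAZ)
All input consumed in state r with stack AAAZ.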